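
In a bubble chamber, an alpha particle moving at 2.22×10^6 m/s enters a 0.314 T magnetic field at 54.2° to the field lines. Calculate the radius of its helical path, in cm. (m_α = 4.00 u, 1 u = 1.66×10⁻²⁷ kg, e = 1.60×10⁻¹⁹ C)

r ≈ 11.9 cm

Only the perpendicular component v⊥ = v sin54.2° = 1.80×10^6 m/s is bent by the field.
r = m v⊥ /(qB) = (6.64×10^-27)(1.80×10^6) / [(2×1.60×10^-19)(0.314)] = 0.119 m.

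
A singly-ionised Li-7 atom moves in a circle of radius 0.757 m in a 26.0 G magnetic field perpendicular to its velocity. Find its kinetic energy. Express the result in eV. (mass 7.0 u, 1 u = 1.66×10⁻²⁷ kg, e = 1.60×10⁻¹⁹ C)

K ≈ 26.7 eV

v = qBr/m = (1×1.60×10^-19)(2.60×10^-3)(0.757) / (1.16×10^-26) = 2.71×10^4 m/s.
K = ½mv² = 0.5·(1.16×10^-26)·(2.71×10^4)² = 4.27×10^-18 J = 26.7 eV.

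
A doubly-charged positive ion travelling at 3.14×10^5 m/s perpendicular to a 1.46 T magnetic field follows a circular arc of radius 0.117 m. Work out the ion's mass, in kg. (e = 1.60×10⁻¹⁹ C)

qvB = mv²/r ⇒ m = qBr/v.
m = (2×1.60×10^-19)(1.46)(0.117) / (3.14×10^5) = 1.74×10^-25 kg.

m ≈ 1.74×10^-25 kg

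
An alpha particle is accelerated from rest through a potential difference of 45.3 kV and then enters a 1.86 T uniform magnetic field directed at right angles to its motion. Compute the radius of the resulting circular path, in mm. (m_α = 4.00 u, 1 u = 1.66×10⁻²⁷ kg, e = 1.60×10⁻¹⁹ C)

The kinetic energy gained is K = qV = (2×1.60×10^-19)(4.53×10^4) = 1.45×10^-14 J.
v = √(2K/m) = 2.09×10^6 m/s.
r = mv/(qB) = (6.64×10^-27)(2.09×10^6) / [(2×1.60×10^-19)(1.86)] = 0.0233 m.

r ≈ 23.3 mm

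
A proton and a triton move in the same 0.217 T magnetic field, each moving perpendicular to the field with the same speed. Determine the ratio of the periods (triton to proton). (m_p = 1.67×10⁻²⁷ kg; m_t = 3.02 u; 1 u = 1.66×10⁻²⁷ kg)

T = 2πm/(qB) is independent of speed, so T₂/T₁ = (m₂/q₂)/(m₁/q₁).
T_{triton}/T_{proton} = (5.01×10^-27/1e) / (1.67×10^-27/1e) = 3.00.

ratio ≈ 3.00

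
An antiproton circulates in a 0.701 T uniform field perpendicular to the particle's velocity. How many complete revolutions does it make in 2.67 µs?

T = 2πm/(qB) = 2π(1.67×10^-27) / [(1×1.60×10^-19)(0.701)] = 9.3553×10^-8 s.
N = t/T = 2.67×10^-6 / 9.3553×10^-8 ≈ 28.54, so 28 complete revolutions.

N = 28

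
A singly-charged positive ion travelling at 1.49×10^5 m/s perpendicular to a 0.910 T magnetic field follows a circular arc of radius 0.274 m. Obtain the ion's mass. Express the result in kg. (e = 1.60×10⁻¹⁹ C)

qvB = mv²/r ⇒ m = qBr/v.
m = (1×1.60×10^-19)(0.910)(0.274) / (1.49×10^5) = 2.68×10^-25 kg.

m ≈ 2.68×10^-25 kg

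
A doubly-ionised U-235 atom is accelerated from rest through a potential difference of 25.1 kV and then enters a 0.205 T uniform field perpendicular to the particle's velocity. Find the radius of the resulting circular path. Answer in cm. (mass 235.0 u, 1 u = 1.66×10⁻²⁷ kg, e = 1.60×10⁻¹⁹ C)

r ≈ 121 cm

The kinetic energy gained is K = qV = (2×1.60×10^-19)(2.51×10^4) = 8.03×10^-15 J.
v = √(2K/m) = 2.03×10^5 m/s.
r = mv/(qB) = (3.90×10^-25)(2.03×10^5) / [(2×1.60×10^-19)(0.205)] = 1.21 m.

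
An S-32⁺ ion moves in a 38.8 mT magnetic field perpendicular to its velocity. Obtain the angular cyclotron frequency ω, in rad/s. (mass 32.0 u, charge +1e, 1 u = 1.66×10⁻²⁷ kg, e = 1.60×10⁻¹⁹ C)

ω ≈ 1.17×10^5 rad/s

ω = qB/m = (1×1.60×10^-19)(0.0388) / (5.31×10^-26) = 1.17×10^5 rad/s.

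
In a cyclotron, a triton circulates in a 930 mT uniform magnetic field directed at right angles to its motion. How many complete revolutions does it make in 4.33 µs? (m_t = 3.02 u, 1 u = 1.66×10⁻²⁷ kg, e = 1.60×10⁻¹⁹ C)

T = 2πm/(qB) = 2π(5.0132×10^-27) / [(1×1.60×10^-19)(0.930)] = 2.1169×10^-7 s.
N = t/T = 4.33×10^-6 / 2.1169×10^-7 ≈ 20.45, so 20 complete revolutions.

N = 20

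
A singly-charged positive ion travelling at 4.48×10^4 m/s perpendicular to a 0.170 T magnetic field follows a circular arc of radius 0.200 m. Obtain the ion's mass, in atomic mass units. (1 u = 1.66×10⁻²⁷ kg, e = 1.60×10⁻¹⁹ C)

m ≈ 73.1 u

qvB = mv²/r ⇒ m = qBr/v.
m = (1×1.60×10^-19)(0.170)(0.200) / (4.48×10^4) = 1.21×10^-25 kg = 73.1 u.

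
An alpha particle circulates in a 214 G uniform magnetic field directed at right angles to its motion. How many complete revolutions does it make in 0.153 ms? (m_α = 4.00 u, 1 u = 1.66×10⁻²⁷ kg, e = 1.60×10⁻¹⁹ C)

N = 25

T = 2πm/(qB) = 2π(6.64×10^-27) / [(2×1.60×10^-19)(0.0214)] = 6.0923×10^-6 s.
N = t/T = 1.53×10^-4 / 6.0923×10^-6 ≈ 25.11, so 25 complete revolutions.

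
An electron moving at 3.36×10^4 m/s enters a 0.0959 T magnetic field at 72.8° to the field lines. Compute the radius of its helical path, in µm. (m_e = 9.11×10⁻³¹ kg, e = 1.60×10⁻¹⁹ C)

Only the perpendicular component v⊥ = v sin72.8° = 3.21×10^4 m/s is bent by the field.
r = m v⊥ /(qB) = (9.11×10^-31)(3.21×10^4) / [(1×1.60×10^-19)(0.0959)] = 1.91×10^-6 m.

r ≈ 1.91 µm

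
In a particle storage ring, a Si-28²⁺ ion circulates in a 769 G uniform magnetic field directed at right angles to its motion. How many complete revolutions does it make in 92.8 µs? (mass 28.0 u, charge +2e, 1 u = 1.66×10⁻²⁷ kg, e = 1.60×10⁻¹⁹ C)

T = 2πm/(qB) = 2π(4.648×10^-26) / [(2×1.60×10^-19)(0.0769)] = 1.1868×10^-5 s.
N = t/T = 9.28×10^-5 / 1.1868×10^-5 ≈ 7.82, so 7 complete revolutions.

N = 7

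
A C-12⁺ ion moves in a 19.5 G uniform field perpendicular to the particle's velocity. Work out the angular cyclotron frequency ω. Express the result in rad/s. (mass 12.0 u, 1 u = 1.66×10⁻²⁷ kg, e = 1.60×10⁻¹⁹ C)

ω ≈ 1.57×10^4 rad/s

ω = qB/m = (1×1.60×10^-19)(1.95×10^-3) / (1.99×10^-26) = 1.57×10^4 rad/s.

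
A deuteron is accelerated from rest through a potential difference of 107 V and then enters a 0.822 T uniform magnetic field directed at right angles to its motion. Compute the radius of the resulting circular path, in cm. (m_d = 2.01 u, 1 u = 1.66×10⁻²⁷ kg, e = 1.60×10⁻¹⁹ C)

The kinetic energy gained is K = qV = (1×1.60×10^-19)(107) = 1.71×10^-17 J.
v = √(2K/m) = 1.01×10^5 m/s.
r = mv/(qB) = (3.34×10^-27)(1.01×10^5) / [(1×1.60×10^-19)(0.822)] = 2.57×10^-3 m.

r ≈ 0.257 cm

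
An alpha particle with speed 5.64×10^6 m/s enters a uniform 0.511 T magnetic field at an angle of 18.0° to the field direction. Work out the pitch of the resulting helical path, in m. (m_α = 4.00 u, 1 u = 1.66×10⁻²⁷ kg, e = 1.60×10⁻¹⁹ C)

The velocity component along B is v∥ = v cos18.0° = 5.36×10^6 m/s.
The cyclotron period T = 2πm/(qB) = 2.55×10^-7 s is set by m, q, B alone.
Pitch = v∥·T = (5.36×10^6)(2.55×10^-7) = 1.37 m.

pitch ≈ 1.37 m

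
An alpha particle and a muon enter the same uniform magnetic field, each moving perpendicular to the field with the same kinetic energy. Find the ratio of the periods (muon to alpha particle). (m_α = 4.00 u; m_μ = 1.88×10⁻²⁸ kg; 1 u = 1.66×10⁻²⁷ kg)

T = 2πm/(qB) is independent of speed, so T₂/T₁ = (m₂/q₂)/(m₁/q₁).
T_{muon}/T_{alpha particle} = (1.88×10^-28/1e) / (6.64×10^-27/2e) = 0.0566.

ratio ≈ 0.0566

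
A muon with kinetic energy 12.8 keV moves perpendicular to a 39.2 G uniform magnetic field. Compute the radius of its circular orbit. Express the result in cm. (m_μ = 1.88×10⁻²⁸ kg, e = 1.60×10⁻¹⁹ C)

r ≈ 140 cm

Convert the energy: K = 12.8 keV = 2.05×10^-15 J.
v = √(2K/m) = √(2·2.05×10^-15/1.88×10^-28) = 4.67×10^6 m/s.
r = mv/(qB) = (1.88×10^-28)(4.67×10^6) / [(1×1.60×10^-19)(3.92×10^-3)] = 1.40 m.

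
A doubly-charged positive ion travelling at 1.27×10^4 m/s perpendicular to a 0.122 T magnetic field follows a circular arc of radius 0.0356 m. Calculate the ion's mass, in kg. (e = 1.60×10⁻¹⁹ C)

m ≈ 1.09×10^-25 kg

qvB = mv²/r ⇒ m = qBr/v.
m = (2×1.60×10^-19)(0.122)(0.0356) / (1.27×10^4) = 1.09×10^-25 kg.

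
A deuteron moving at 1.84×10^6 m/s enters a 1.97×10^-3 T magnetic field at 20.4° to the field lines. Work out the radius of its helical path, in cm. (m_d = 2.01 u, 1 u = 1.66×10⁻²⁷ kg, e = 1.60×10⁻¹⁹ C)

r ≈ 679 cm

Only the perpendicular component v⊥ = v sin20.4° = 6.41×10^5 m/s is bent by the field.
r = m v⊥ /(qB) = (3.34×10^-27)(6.41×10^5) / [(1×1.60×10^-19)(1.97×10^-3)] = 6.79 m.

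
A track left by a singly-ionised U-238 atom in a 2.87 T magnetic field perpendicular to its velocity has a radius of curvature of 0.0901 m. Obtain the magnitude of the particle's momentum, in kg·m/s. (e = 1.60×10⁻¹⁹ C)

p ≈ 4.14×10^-20 kg·m/s

Since qvB = mv²/r, the momentum p = mv = qBr.
p = (1×1.60×10^-19)(2.87)(0.0901) = 4.14×10^-20 kg·m/s.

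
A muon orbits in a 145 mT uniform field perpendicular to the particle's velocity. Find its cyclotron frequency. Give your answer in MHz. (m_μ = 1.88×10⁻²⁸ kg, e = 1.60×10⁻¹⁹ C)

f ≈ 19.6 MHz

f = qB/(2πm) = (1×1.60×10^-19)(0.145) / [2π(1.88×10^-28)] = 1.96×10^7 Hz.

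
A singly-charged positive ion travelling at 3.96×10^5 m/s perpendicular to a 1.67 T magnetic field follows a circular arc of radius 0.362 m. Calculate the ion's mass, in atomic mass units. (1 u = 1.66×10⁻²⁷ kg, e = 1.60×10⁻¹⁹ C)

qvB = mv²/r ⇒ m = qBr/v.
m = (1×1.60×10^-19)(1.67)(0.362) / (3.96×10^5) = 2.44×10^-25 kg = 147 u.

m ≈ 147 u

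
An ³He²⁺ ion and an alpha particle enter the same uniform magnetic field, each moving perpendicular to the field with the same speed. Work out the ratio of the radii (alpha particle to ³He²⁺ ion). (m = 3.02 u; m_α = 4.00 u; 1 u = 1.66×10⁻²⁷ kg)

ratio ≈ 1.32

r = mv/(qB) ⇒ at equal v, r ∝ m/q.
r_{alpha particle}/r_{³He²⁺ ion} = 1.32.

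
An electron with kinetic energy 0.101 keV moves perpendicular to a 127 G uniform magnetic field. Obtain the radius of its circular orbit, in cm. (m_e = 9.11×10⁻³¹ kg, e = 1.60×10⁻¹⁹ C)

Convert the energy: K = 0.101 keV = 1.62×10^-17 J.
v = √(2K/m) = √(2·1.62×10^-17/9.11×10^-31) = 5.96×10^6 m/s.
r = mv/(qB) = (9.11×10^-31)(5.96×10^6) / [(1×1.60×10^-19)(0.0127)] = 2.67×10^-3 m.

r ≈ 0.267 cm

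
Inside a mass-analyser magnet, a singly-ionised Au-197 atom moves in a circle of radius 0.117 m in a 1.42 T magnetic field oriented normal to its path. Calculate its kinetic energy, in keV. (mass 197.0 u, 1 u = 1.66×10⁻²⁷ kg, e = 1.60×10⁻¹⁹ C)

K ≈ 6.75 keV

v = qBr/m = (1×1.60×10^-19)(1.42)(0.117) / (3.27×10^-25) = 8.13×10^4 m/s.
K = ½mv² = 0.5·(3.27×10^-25)·(8.13×10^4)² = 1.08×10^-15 J = 6.75 keV.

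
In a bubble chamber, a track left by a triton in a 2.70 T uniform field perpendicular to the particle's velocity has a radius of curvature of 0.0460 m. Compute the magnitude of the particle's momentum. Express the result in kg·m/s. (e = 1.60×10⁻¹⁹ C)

Since qvB = mv²/r, the momentum p = mv = qBr.
p = (1×1.60×10^-19)(2.70)(0.0460) = 1.99×10^-20 kg·m/s.

p ≈ 1.99×10^-20 kg·m/s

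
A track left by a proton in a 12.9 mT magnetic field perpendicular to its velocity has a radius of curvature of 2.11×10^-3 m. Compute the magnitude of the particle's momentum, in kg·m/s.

p ≈ 4.36×10^-24 kg·m/s

Since qvB = mv²/r, the momentum p = mv = qBr.
p = (1×1.60×10^-19)(0.0129)(2.11×10^-3) = 4.36×10^-24 kg·m/s.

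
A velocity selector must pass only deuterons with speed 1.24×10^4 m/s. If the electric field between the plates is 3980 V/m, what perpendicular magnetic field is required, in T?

qE = qvB ⇒ B = E/v = (3980) / (1.24×10^4) = 0.321 T.

B ≈ 0.321 T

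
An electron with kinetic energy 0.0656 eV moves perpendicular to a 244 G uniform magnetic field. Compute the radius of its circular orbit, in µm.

Convert the energy: K = 0.0656 eV = 1.05×10^-20 J.
v = √(2K/m) = √(2·1.05×10^-20/9.11×10^-31) = 1.52×10^5 m/s.
r = mv/(qB) = (9.11×10^-31)(1.52×10^5) / [(1×1.60×10^-19)(0.0244)] = 3.54×10^-5 m.

r ≈ 35.4 µm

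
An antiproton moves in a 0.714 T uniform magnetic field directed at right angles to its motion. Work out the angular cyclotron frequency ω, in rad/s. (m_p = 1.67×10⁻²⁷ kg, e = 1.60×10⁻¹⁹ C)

ω ≈ 6.84×10^7 rad/s

ω = qB/m = (1×1.60×10^-19)(0.714) / (1.67×10^-27) = 6.84×10^7 rad/s.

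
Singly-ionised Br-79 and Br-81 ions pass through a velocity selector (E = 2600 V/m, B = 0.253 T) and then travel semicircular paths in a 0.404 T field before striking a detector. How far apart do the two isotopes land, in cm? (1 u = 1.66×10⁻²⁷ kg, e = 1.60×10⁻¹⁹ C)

Δd ≈ 0.106 cm

Both emerge at v = E/B₁ = 1.03×10^4 m/s.
r = mv/(qB₂), so r₁ = 0.020849 m and r₂ = 0.021377 m, giving Δr = 5.28×10^-4 m.
After a semicircle each ion lands a diameter 2r from the entry slit, so the separation is 2Δr = 1.06×10^-3 m.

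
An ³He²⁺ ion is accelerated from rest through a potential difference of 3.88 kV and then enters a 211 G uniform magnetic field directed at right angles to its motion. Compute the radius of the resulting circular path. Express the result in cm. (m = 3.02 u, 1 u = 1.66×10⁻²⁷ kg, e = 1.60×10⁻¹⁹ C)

r ≈ 52.3 cm

The kinetic energy gained is K = qV = (2×1.60×10^-19)(3880) = 1.24×10^-15 J.
v = √(2K/m) = 7.04×10^5 m/s.
r = mv/(qB) = (5.01×10^-27)(7.04×10^5) / [(2×1.60×10^-19)(0.0211)] = 0.523 m.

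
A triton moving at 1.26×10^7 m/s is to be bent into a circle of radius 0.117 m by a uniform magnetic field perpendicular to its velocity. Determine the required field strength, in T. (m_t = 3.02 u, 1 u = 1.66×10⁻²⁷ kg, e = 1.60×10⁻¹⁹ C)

B ≈ 3.37 T

qvB = mv²/r gives B = mv/(qr).
B = (5.01×10^-27)(1.26×10^7) / [(1×1.60×10^-19)(0.117)] = 3.37 T.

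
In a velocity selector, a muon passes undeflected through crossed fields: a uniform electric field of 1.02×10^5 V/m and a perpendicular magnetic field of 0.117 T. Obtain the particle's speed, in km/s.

v ≈ 872 km/s

For zero net force, qE = qvB, so v = E/B.
v = (1.02×10^5) / (0.117) = 8.72×10^5 m/s.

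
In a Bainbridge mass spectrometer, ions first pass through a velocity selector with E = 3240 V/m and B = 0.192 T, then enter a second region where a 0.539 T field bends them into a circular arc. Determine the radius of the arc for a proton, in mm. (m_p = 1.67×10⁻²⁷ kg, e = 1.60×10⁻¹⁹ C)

The selector passes v = E/B = 3240/0.192 = 1.69×10^4 m/s.
In the deflection region, r = mv/(qB₂) = (1.67×10^-27)(1.69×10^4) / [(1×1.60×10^-19)(0.539)] = 3.27×10^-4 m.

r ≈ 0.327 mm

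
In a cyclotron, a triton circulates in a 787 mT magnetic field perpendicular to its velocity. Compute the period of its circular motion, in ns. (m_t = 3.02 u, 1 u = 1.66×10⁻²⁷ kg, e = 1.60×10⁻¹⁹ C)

T ≈ 250 ns

The cyclotron period is independent of speed: T = 2πm/(qB).
T = 2π(5.01×10^-27) / [(1×1.60×10^-19)(0.787)] = 2.50×10^-7 s.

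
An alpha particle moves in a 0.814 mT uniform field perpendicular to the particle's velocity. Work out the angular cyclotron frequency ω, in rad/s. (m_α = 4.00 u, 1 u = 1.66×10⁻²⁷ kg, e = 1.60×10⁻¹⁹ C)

ω = qB/m = (2×1.60×10^-19)(8.14×10^-4) / (6.64×10^-27) = 3.92×10^4 rad/s.

ω ≈ 3.92×10^4 rad/s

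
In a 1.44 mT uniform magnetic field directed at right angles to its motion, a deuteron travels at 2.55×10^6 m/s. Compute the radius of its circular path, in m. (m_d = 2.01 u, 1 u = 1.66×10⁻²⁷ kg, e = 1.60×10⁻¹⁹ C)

r ≈ 36.9 m

The magnetic force provides the centripetal force: qvB = mv²/r, so r = mv/(qB).
r = (3.34×10^-27 kg)(2.55×10^6 m/s) / [(1×1.60×10^-19 C)(1.44×10^-3 T)] = 36.9 m.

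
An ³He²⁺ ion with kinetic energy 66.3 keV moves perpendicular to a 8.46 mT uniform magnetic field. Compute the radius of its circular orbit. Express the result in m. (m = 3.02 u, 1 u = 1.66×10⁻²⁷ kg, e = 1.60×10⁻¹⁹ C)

r ≈ 3.81 m

Convert the energy: K = 66.3 keV = 1.06×10^-14 J.
v = √(2K/m) = √(2·1.06×10^-14/5.01×10^-27) = 2.06×10^6 m/s.
r = mv/(qB) = (5.01×10^-27)(2.06×10^6) / [(2×1.60×10^-19)(8.46×10^-3)] = 3.81 m.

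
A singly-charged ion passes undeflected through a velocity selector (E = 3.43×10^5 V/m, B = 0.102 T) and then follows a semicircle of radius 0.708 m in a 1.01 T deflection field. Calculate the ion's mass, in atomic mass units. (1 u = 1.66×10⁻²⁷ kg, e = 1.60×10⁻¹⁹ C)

v = E/B₁ = 3.36×10^6 m/s.
From r = mv/(qB₂), m = qB₂r/v = (1×1.60×10^-19)(1.01)(0.708) / (3.36×10^6) = 3.40×10^-26 kg.
In atomic mass units: m = 3.40×10^-26 / 1.66×10^-27 = 20.5 u.

m ≈ 20.5 u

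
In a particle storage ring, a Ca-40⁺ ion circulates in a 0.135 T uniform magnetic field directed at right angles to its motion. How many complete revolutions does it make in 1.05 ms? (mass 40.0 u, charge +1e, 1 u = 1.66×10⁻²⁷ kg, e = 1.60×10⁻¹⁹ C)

T = 2πm/(qB) = 2π(6.64×10^-26) / [(1×1.60×10^-19)(0.135)] = 1.9315×10^-5 s.
N = t/T = 1.05×10^-3 / 1.9315×10^-5 ≈ 54.36, so 54 complete revolutions.

N = 54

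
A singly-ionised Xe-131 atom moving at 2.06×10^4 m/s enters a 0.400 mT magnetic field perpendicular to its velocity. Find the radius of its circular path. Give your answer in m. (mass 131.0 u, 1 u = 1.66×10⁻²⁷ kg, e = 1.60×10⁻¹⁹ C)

r ≈ 70.0 m

The magnetic force provides the centripetal force: qvB = mv²/r, so r = mv/(qB).
r = (2.17×10^-25 kg)(2.06×10^4 m/s) / [(1×1.60×10^-19 C)(4.00×10^-4 T)] = 70.0 m.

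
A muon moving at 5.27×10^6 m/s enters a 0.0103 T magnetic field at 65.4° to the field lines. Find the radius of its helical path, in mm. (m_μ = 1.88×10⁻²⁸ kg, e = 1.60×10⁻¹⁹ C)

Only the perpendicular component v⊥ = v sin65.4° = 4.79×10^6 m/s is bent by the field.
r = m v⊥ /(qB) = (1.88×10^-28)(4.79×10^6) / [(1×1.60×10^-19)(0.0103)] = 0.547 m.

r ≈ 547 mm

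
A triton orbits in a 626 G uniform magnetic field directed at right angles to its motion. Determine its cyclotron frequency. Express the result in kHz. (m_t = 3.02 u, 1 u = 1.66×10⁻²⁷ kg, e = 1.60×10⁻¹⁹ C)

f ≈ 318 kHz

f = qB/(2πm) = (1×1.60×10^-19)(0.0626) / [2π(5.01×10^-27)] = 3.18×10^5 Hz.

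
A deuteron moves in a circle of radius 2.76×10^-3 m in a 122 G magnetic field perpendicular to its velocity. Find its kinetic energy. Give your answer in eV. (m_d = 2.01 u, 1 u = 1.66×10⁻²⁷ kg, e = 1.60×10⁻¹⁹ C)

v = qBr/m = (1×1.60×10^-19)(0.0122)(2.76×10^-3) / (3.34×10^-27) = 1610 m/s.
K = ½mv² = 0.5·(3.34×10^-27)·(1610)² = 4.35×10^-21 J = 0.0272 eV.

K ≈ 0.0272 eV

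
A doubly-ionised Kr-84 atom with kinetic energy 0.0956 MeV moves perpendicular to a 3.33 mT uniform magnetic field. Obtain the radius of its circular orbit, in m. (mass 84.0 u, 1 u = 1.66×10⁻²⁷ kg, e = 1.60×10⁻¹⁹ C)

Convert the energy: K = 0.0956 MeV = 1.53×10^-14 J.
v = √(2K/m) = √(2·1.53×10^-14/1.39×10^-25) = 4.68×10^5 m/s.
r = mv/(qB) = (1.39×10^-25)(4.68×10^5) / [(2×1.60×10^-19)(3.33×10^-3)] = 61.3 m.

r ≈ 61.3 m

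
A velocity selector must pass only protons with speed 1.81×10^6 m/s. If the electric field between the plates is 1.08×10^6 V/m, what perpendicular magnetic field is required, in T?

qE = qvB ⇒ B = E/v = (1.08×10^6) / (1.81×10^6) = 0.597 T.

B ≈ 0.597 T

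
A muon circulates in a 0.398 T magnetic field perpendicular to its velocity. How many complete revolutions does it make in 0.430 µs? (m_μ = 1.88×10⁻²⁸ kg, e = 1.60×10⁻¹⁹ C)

T = 2πm/(qB) = 2π(1.88×10^-28) / [(1×1.60×10^-19)(0.398)] = 1.8550×10^-8 s.
N = t/T = 4.30×10^-7 / 1.8550×10^-8 ≈ 23.18, so 23 complete revolutions.

N = 23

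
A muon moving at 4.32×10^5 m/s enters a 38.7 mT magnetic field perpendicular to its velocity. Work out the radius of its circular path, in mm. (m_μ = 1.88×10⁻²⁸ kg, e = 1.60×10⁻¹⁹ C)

r ≈ 13.1 mm

The magnetic force provides the centripetal force: qvB = mv²/r, so r = mv/(qB).
r = (1.88×10^-28 kg)(4.32×10^5 m/s) / [(1×1.60×10^-19 C)(0.0387 T)] = 0.0131 m.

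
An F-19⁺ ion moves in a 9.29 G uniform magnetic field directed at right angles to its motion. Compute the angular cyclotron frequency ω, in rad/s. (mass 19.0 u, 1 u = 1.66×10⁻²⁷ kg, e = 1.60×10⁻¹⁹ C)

ω = qB/m = (1×1.60×10^-19)(9.29×10^-4) / (3.15×10^-26) = 4710 rad/s.

ω ≈ 4710 rad/s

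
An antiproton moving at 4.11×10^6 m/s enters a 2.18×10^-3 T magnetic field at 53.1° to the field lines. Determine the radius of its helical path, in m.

Only the perpendicular component v⊥ = v sin53.1° = 3.29×10^6 m/s is bent by the field.
r = m v⊥ /(qB) = (1.67×10^-27)(3.29×10^6) / [(1×1.60×10^-19)(2.18×10^-3)] = 15.7 m.

r ≈ 15.7 m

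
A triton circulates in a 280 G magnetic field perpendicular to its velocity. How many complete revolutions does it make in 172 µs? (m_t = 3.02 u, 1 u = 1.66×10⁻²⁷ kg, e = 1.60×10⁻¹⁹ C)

T = 2πm/(qB) = 2π(5.0132×10^-27) / [(1×1.60×10^-19)(0.0280)] = 7.0310×10^-6 s.
N = t/T = 1.72×10^-4 / 7.0310×10^-6 ≈ 24.46, so 24 complete revolutions.

N = 24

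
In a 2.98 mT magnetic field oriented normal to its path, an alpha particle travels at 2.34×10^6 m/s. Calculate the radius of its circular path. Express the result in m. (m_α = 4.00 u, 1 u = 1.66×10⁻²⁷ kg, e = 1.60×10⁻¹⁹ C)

The magnetic force provides the centripetal force: qvB = mv²/r, so r = mv/(qB).
r = (6.64×10^-27 kg)(2.34×10^6 m/s) / [(2×1.60×10^-19 C)(2.98×10^-3 T)] = 16.3 m.

r ≈ 16.3 m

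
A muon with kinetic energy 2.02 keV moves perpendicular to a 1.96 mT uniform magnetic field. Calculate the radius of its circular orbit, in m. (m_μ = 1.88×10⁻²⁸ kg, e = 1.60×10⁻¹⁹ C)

Convert the energy: K = 2.02 keV = 3.23×10^-16 J.
v = √(2K/m) = √(2·3.23×10^-16/1.88×10^-28) = 1.85×10^6 m/s.
r = mv/(qB) = (1.88×10^-28)(1.85×10^6) / [(1×1.60×10^-19)(1.96×10^-3)] = 1.11 m.

r ≈ 1.11 m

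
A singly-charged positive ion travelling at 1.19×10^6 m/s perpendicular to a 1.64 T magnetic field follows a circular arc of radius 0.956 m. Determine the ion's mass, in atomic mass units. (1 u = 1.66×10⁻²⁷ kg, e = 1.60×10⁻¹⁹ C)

m ≈ 127 u

qvB = mv²/r ⇒ m = qBr/v.
m = (1×1.60×10^-19)(1.64)(0.956) / (1.19×10^6) = 2.11×10^-25 kg = 127 u.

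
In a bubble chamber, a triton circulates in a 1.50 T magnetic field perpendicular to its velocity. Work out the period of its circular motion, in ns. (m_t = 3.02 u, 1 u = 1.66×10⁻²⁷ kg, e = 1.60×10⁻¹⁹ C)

The cyclotron period is independent of speed: T = 2πm/(qB).
T = 2π(5.01×10^-27) / [(1×1.60×10^-19)(1.50)] = 1.31×10^-7 s.

T ≈ 131 ns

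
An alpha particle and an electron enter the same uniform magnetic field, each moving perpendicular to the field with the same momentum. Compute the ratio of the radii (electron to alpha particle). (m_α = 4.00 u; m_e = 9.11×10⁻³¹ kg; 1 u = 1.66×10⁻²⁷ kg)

ratio ≈ 2.00

r = p/(qB) ⇒ at equal p, r ∝ 1/q.
r_{electron}/r_{alpha particle} = 2.00.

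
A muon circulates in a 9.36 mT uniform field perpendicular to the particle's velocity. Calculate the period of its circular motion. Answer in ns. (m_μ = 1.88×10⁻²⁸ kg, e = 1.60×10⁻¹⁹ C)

The cyclotron period is independent of speed: T = 2πm/(qB).
T = 2π(1.88×10^-28) / [(1×1.60×10^-19)(9.36×10^-3)] = 7.89×10^-7 s.

T ≈ 789 ns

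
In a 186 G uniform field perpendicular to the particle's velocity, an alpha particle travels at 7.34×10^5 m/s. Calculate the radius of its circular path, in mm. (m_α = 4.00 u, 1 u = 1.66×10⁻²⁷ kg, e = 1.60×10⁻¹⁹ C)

r ≈ 819 mm

The magnetic force provides the centripetal force: qvB = mv²/r, so r = mv/(qB).
r = (6.64×10^-27 kg)(7.34×10^5 m/s) / [(2×1.60×10^-19 C)(0.0186 T)] = 0.819 m.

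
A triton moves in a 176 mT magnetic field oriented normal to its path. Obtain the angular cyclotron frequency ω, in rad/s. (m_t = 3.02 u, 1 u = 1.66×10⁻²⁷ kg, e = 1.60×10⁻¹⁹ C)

ω ≈ 5.62×10^6 rad/s

ω = qB/m = (1×1.60×10^-19)(0.176) / (5.01×10^-27) = 5.62×10^6 rad/s.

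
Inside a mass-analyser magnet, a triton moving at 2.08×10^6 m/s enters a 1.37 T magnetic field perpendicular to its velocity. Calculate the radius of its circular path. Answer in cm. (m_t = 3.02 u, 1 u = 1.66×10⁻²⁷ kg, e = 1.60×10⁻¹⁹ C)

The magnetic force provides the centripetal force: qvB = mv²/r, so r = mv/(qB).
r = (5.01×10^-27 kg)(2.08×10^6 m/s) / [(1×1.60×10^-19 C)(1.37 T)] = 0.0476 m.

r ≈ 4.76 cm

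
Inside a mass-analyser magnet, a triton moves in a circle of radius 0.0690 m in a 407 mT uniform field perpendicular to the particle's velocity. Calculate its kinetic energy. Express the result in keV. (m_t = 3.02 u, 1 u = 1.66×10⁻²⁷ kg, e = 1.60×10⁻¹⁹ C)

K ≈ 12.6 keV

v = qBr/m = (1×1.60×10^-19)(0.407)(0.0690) / (5.01×10^-27) = 8.96×10^5 m/s.
K = ½mv² = 0.5·(5.01×10^-27)·(8.96×10^5)² = 2.01×10^-15 J = 12.6 keV.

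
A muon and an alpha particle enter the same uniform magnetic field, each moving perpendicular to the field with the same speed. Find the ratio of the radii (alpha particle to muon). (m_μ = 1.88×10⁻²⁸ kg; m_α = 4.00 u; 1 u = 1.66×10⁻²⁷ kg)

r = mv/(qB) ⇒ at equal v, r ∝ m/q.
r_{alpha particle}/r_{muon} = 17.7.

ratio ≈ 17.7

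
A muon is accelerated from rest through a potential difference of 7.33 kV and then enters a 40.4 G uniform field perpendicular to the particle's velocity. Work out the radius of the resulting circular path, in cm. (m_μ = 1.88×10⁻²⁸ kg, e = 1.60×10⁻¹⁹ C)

r ≈ 103 cm

The kinetic energy gained is K = qV = (1×1.60×10^-19)(7330) = 1.17×10^-15 J.
v = √(2K/m) = 3.53×10^6 m/s.
r = mv/(qB) = (1.88×10^-28)(3.53×10^6) / [(1×1.60×10^-19)(4.04×10^-3)] = 1.03 m.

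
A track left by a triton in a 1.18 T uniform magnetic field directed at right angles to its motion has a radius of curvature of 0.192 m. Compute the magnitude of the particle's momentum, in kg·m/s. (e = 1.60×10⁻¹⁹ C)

Since qvB = mv²/r, the momentum p = mv = qBr.
p = (1×1.60×10^-19)(1.18)(0.192) = 3.62×10^-20 kg·m/s.

p ≈ 3.62×10^-20 kg·m/s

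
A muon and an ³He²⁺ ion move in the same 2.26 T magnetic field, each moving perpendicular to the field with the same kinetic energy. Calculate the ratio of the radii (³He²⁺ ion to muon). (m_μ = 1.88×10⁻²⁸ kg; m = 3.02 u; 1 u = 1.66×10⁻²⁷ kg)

r = √(2mK)/(qB) ⇒ at equal K, r ∝ √m/q.
r_{³He²⁺ ion}/r_{muon} = 2.58.

ratio ≈ 2.58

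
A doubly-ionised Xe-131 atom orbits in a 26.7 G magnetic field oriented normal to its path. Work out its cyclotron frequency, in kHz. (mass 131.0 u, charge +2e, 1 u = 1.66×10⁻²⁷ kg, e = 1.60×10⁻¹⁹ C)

f = qB/(2πm) = (2×1.60×10^-19)(2.67×10^-3) / [2π(2.17×10^-25)] = 625 Hz.

f ≈ 0.625 kHz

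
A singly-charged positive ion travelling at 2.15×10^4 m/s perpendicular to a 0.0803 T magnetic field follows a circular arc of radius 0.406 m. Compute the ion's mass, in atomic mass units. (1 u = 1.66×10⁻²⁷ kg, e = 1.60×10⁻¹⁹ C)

qvB = mv²/r ⇒ m = qBr/v.
m = (1×1.60×10^-19)(0.0803)(0.406) / (2.15×10^4) = 2.43×10^-25 kg = 146 u.

m ≈ 146 u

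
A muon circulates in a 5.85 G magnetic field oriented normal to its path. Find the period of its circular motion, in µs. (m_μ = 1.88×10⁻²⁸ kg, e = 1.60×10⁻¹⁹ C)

T ≈ 12.6 µs

The cyclotron period is independent of speed: T = 2πm/(qB).
T = 2π(1.88×10^-28) / [(1×1.60×10^-19)(5.85×10^-4)] = 1.26×10^-5 s.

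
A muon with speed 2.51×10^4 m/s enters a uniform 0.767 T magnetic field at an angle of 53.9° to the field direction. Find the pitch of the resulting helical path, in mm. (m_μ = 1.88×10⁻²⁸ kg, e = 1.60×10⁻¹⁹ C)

pitch ≈ 0.142 mm

The velocity component along B is v∥ = v cos53.9° = 1.48×10^4 m/s.
The cyclotron period T = 2πm/(qB) = 9.63×10^-9 s is set by m, q, B alone.
Pitch = v∥·T = (1.48×10^4)(9.63×10^-9) = 1.42×10^-4 m.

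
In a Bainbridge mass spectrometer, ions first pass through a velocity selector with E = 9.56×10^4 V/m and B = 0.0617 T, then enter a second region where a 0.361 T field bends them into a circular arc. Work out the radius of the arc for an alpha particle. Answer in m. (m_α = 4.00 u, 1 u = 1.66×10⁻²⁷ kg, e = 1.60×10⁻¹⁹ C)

r ≈ 0.0891 m

The selector passes v = E/B = 9.56×10^4/0.0617 = 1.55×10^6 m/s.
In the deflection region, r = mv/(qB₂) = (6.64×10^-27)(1.55×10^6) / [(2×1.60×10^-19)(0.361)] = 0.0891 m.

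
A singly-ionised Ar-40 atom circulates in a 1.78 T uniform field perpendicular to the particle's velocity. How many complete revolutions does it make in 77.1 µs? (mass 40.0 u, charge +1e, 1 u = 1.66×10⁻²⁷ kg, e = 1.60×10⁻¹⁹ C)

N = 52

T = 2πm/(qB) = 2π(6.64×10^-26) / [(1×1.60×10^-19)(1.78)] = 1.4649×10^-6 s.
N = t/T = 7.71×10^-5 / 1.4649×10^-6 ≈ 52.63, so 52 complete revolutions.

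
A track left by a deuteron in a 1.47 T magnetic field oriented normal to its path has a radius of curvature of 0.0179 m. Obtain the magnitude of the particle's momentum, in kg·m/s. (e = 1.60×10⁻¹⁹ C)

Since qvB = mv²/r, the momentum p = mv = qBr.
p = (1×1.60×10^-19)(1.47)(0.0179) = 4.21×10^-21 kg·m/s.

p ≈ 4.21×10^-21 kg·m/s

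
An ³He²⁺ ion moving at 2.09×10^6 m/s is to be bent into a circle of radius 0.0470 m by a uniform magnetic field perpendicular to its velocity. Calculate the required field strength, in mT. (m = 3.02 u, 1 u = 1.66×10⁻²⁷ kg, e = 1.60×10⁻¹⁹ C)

qvB = mv²/r gives B = mv/(qr).
B = (5.01×10^-27)(2.09×10^6) / [(2×1.60×10^-19)(0.0470)] = 0.697 T.

B ≈ 697 mT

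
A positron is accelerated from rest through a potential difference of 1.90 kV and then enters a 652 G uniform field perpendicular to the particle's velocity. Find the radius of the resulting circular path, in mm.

The kinetic energy gained is K = qV = (1×1.60×10^-19)(1900) = 3.04×10^-16 J.
v = √(2K/m) = 2.58×10^7 m/s.
r = mv/(qB) = (9.11×10^-31)(2.58×10^7) / [(1×1.60×10^-19)(0.0652)] = 2.26×10^-3 m.

r ≈ 2.26 mm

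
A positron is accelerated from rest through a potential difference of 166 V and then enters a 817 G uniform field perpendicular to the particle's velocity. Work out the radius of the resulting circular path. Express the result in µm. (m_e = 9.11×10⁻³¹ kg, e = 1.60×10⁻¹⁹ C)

r ≈ 532 µm

The kinetic energy gained is K = qV = (1×1.60×10^-19)(166) = 2.66×10^-17 J.
v = √(2K/m) = 7.64×10^6 m/s.
r = mv/(qB) = (9.11×10^-31)(7.64×10^6) / [(1×1.60×10^-19)(0.0817)] = 5.32×10^-4 m.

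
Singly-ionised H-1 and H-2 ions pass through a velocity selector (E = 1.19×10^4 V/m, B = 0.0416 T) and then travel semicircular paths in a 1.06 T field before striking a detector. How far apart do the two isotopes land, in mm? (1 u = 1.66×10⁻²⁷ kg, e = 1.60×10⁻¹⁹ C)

Δd ≈ 5.60 mm

Both emerge at v = E/B₁ = 2.86×10^5 m/s.
r = mv/(qB₂), so r₁ = 2.80×10^-3 m and r₂ = 5.60×10^-3 m, giving Δr = 2.80×10^-3 m.
After a semicircle each ion lands a diameter 2r from the entry slit, so the separation is 2Δr = 5.60×10^-3 m.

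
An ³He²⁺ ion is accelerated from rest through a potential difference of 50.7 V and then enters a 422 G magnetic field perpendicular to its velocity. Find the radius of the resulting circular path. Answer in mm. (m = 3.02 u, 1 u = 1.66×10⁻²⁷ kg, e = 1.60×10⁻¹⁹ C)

r ≈ 29.9 mm

The kinetic energy gained is K = qV = (2×1.60×10^-19)(50.7) = 1.62×10^-17 J.
v = √(2K/m) = 8.05×10^4 m/s.
r = mv/(qB) = (5.01×10^-27)(8.05×10^4) / [(2×1.60×10^-19)(0.0422)] = 0.0299 m.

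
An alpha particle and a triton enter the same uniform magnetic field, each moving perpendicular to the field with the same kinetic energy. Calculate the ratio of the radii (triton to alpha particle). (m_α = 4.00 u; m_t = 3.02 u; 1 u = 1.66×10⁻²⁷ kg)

ratio ≈ 1.74

r = √(2mK)/(qB) ⇒ at equal K, r ∝ √m/q.
r_{triton}/r_{alpha particle} = 1.74.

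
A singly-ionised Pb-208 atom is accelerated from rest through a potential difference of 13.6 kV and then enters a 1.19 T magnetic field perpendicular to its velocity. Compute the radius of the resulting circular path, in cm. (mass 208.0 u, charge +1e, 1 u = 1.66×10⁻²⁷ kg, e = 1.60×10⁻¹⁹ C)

r ≈ 20.4 cm

The kinetic energy gained is K = qV = (1×1.60×10^-19)(1.36×10^4) = 2.18×10^-15 J.
v = √(2K/m) = 1.12×10^5 m/s.
r = mv/(qB) = (3.45×10^-25)(1.12×10^5) / [(1×1.60×10^-19)(1.19)] = 0.204 m.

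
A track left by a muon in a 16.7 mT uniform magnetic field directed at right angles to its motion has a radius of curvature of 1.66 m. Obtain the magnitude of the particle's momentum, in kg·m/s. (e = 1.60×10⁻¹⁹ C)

Since qvB = mv²/r, the momentum p = mv = qBr.
p = (1×1.60×10^-19)(0.0167)(1.66) = 4.44×10^-21 kg·m/s.

p ≈ 4.44×10^-21 kg·m/s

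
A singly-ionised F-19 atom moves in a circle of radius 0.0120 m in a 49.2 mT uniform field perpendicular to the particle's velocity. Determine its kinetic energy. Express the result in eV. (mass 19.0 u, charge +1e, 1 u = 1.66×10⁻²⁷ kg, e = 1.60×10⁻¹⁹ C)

K ≈ 0.884 eV

v = qBr/m = (1×1.60×10^-19)(0.0492)(0.0120) / (3.15×10^-26) = 3000 m/s.
K = ½mv² = 0.5·(3.15×10^-26)·(3000)² = 1.41×10^-19 J = 0.884 eV.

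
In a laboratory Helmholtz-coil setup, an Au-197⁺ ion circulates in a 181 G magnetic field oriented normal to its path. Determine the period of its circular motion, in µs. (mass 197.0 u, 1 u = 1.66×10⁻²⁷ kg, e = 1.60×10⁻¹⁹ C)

The cyclotron period is independent of speed: T = 2πm/(qB).
T = 2π(3.27×10^-25) / [(1×1.60×10^-19)(0.0181)] = 7.10×10^-4 s.

T ≈ 710 µs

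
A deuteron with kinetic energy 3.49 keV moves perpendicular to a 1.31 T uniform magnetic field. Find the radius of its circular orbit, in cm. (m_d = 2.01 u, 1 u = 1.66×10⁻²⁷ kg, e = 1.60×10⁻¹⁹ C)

r ≈ 0.921 cm

Convert the energy: K = 3.49 keV = 5.58×10^-16 J.
v = √(2K/m) = √(2·5.58×10^-16/3.34×10^-27) = 5.79×10^5 m/s.
r = mv/(qB) = (3.34×10^-27)(5.79×10^5) / [(1×1.60×10^-19)(1.31)] = 9.21×10^-3 m.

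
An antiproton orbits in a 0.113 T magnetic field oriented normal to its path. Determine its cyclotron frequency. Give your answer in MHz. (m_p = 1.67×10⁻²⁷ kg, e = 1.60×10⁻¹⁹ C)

f = qB/(2πm) = (1×1.60×10^-19)(0.113) / [2π(1.67×10^-27)] = 1.72×10^6 Hz.

f ≈ 1.72 MHz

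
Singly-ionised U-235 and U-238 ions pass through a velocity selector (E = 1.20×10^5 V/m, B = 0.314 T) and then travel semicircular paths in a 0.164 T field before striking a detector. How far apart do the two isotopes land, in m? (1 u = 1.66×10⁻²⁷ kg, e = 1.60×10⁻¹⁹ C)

Both emerge at v = E/B₁ = 3.82×10^5 m/s.
r = mv/(qB₂), so r₁ = 5.6815 m and r₂ = 5.7540 m, giving Δr = 0.0725 m.
After a semicircle each ion lands a diameter 2r from the entry slit, so the separation is 2Δr = 0.145 m.

Δd ≈ 0.145 m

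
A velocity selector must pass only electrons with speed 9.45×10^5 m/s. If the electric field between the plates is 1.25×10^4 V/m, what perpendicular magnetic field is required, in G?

qE = qvB ⇒ B = E/v = (1.25×10^4) / (9.45×10^5) = 0.0132 T.

B ≈ 132 G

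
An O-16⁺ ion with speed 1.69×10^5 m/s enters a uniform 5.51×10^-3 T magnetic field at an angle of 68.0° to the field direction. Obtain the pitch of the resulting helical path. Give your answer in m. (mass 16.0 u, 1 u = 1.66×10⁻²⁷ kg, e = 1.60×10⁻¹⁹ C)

The velocity component along B is v∥ = v cos68.0° = 6.33×10^4 m/s.
The cyclotron period T = 2πm/(qB) = 1.89×10^-4 s is set by m, q, B alone.
Pitch = v∥·T = (6.33×10^4)(1.89×10^-4) = 12.0 m.

pitch ≈ 12.0 m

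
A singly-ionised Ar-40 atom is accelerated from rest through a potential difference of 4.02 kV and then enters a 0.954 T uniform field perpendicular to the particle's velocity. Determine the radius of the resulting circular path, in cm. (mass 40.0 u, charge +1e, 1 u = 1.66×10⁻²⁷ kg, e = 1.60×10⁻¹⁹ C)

The kinetic energy gained is K = qV = (1×1.60×10^-19)(4020) = 6.43×10^-16 J.
v = √(2K/m) = 1.39×10^5 m/s.
r = mv/(qB) = (6.64×10^-26)(1.39×10^5) / [(1×1.60×10^-19)(0.954)] = 0.0605 m.

r ≈ 6.05 cm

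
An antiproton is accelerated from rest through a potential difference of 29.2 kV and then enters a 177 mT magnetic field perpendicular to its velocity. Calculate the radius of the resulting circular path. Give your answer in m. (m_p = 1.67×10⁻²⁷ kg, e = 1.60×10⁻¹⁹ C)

r ≈ 0.139 m

The kinetic energy gained is K = qV = (1×1.60×10^-19)(2.92×10^4) = 4.67×10^-15 J.
v = √(2K/m) = 2.37×10^6 m/s.
r = mv/(qB) = (1.67×10^-27)(2.37×10^6) / [(1×1.60×10^-19)(0.177)] = 0.139 m.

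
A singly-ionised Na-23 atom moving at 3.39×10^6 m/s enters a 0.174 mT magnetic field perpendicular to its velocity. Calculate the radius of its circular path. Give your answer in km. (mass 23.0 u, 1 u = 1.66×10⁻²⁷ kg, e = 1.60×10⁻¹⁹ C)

The magnetic force provides the centripetal force: qvB = mv²/r, so r = mv/(qB).
r = (3.82×10^-26 kg)(3.39×10^6 m/s) / [(1×1.60×10^-19 C)(1.74×10^-4 T)] = 4650 m.

r ≈ 4.65 km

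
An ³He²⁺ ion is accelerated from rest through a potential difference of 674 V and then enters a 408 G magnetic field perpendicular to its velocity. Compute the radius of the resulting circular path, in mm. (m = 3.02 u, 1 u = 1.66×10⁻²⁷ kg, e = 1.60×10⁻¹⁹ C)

r ≈ 113 mm

The kinetic energy gained is K = qV = (2×1.60×10^-19)(674) = 2.16×10^-16 J.
v = √(2K/m) = 2.93×10^5 m/s.
r = mv/(qB) = (5.01×10^-27)(2.93×10^5) / [(2×1.60×10^-19)(0.0408)] = 0.113 m.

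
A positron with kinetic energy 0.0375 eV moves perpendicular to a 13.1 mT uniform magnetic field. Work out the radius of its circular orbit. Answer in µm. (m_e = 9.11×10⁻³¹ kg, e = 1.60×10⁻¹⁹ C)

r ≈ 49.9 µm

Convert the energy: K = 0.0375 eV = 6.00×10^-21 J.
v = √(2K/m) = √(2·6.00×10^-21/9.11×10^-31) = 1.15×10^5 m/s.
r = mv/(qB) = (9.11×10^-31)(1.15×10^5) / [(1×1.60×10^-19)(0.0131)] = 4.99×10^-5 m.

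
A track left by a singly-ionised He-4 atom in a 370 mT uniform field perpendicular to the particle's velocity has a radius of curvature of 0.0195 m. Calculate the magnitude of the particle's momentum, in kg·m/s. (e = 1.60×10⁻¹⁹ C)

p ≈ 1.15×10^-21 kg·m/s

Since qvB = mv²/r, the momentum p = mv = qBr.
p = (1×1.60×10^-19)(0.370)(0.0195) = 1.15×10^-21 kg·m/s.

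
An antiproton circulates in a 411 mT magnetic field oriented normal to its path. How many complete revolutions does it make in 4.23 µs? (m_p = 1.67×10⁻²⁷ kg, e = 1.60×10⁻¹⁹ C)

N = 26

T = 2πm/(qB) = 2π(1.67×10^-27) / [(1×1.60×10^-19)(0.411)] = 1.5956×10^-7 s.
N = t/T = 4.23×10^-6 / 1.5956×10^-7 ≈ 26.51, so 26 complete revolutions.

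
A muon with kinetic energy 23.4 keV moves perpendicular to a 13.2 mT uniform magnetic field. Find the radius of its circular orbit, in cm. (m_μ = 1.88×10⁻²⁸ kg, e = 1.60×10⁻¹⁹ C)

Convert the energy: K = 23.4 keV = 3.74×10^-15 J.
v = √(2K/m) = √(2·3.74×10^-15/1.88×10^-28) = 6.31×10^6 m/s.
r = mv/(qB) = (1.88×10^-28)(6.31×10^6) / [(1×1.60×10^-19)(0.0132)] = 0.562 m.

r ≈ 56.2 cm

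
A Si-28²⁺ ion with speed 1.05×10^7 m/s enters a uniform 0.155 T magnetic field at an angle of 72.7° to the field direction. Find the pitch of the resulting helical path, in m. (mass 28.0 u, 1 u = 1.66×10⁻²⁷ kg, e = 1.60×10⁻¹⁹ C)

pitch ≈ 18.4 m

The velocity component along B is v∥ = v cos72.7° = 3.12×10^6 m/s.
The cyclotron period T = 2πm/(qB) = 5.89×10^-6 s is set by m, q, B alone.
Pitch = v∥·T = (3.12×10^6)(5.89×10^-6) = 18.4 m.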